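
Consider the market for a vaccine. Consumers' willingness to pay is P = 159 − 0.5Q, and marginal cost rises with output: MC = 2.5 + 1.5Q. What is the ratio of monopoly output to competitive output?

Monopoly sets MR = MC: 159 − Q = 2.5 + 1.5Q ⇒ Q = 62.6, P = 159 − 0.5·62.6 = 127.7.
Competitive equilibrium sets price equal to marginal cost: 159 − 0.5Q = 2.5 + 1.5Q, so Q = 78.25 and P = 119.875.
Ratio Q_m/Q_c = 62.6/78.25 = 0.8.

Q_m/Q_c = 0.8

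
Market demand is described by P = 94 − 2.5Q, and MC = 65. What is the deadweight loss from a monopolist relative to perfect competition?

Perfect competition: P = MC = 65, so 94 − 2.5Q = 65 and Q = 11.6.
A monopolist chooses Q where MR = MC. MR = 94 − 5Q; setting this equal to 65 gives Q = 5.8 and P = 79.5.
DWL is the triangle between Q = 5.8 and Q = 11.6: ½·(11.6 − 5.8)·(79.5 − 65) = 42.05.

DWL = 42.05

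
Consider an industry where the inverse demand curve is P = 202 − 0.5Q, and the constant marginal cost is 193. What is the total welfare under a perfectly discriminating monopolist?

TS = 81

A perfectly discriminating monopolist sells every unit with P(Q) ≥ MC(Q), so output equals the competitive quantity Q = 18. Each buyer pays their reservation price, so CS = 0 and the firm captures all surplus.
TS = 81 (equal to competitive TS).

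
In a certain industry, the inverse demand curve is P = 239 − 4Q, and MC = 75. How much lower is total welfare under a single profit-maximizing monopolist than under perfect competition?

Total welfare falls by 840.5

Perfect competition: P = MC = 75, so 239 − 4Q = 75 and Q = 41.
CS = ½·(239 − 75)·41 = 3362; PS = (75 − 75)·41 = 0; TS = 3362.
A monopolist chooses Q where MR = MC. MR = 239 − 8Q; setting this equal to 75 gives Q = 20.5 and P = 157.
CS = ½·(239 − 157)·20.5 = 840.5; PS = (157 − 75)·20.5 = 1681; TS = 2521.5.
Change in total welfare: 2521.5 − 3362 = −840.5.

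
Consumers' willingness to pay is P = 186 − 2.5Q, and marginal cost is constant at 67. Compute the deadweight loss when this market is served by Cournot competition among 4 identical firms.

Under competition P = MC = 67, so Q = (186 − 67)/2.5 = 47.6.
In a 4-firm Cournot equilibrium, symmetry and the first-order condition give q = (186 − 67)/(12.5) = 9.52. So Q = 38.08 and P = 90.8.
DWL is the triangle between Q = 38.08 and Q = 47.6: ½·(47.6 − 38.08)·(90.8 − 67) = 113.288.

DWL = 113.288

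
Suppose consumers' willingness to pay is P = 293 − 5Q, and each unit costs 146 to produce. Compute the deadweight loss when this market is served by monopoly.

Under competition P = MC = 146, so Q = (293 − 146)/5 = 29.4.
The monopolist equates marginal revenue to marginal cost: 293 − 10Q = 146, so Q = 14.7. From demand, P = 219.5.
DWL is the triangle between Q = 14.7 and Q = 29.4: ½·(29.4 − 14.7)·(219.5 − 146) = 540.225.

DWL = 540.225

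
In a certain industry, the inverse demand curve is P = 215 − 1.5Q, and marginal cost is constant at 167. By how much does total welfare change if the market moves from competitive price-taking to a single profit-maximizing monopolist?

Perfect competition: P = MC = 167, so 215 − 1.5Q = 167 and Q = 32.
CS = ½·(215 − 167)·32 = 768; PS = (167 − 167)·32 = 0; TS = 768.
Monopoly sets MR = MC: 215 − 3Q = 167 ⇒ Q = 16, P = 215 − 1.5·16 = 191.
CS = ½·(215 − 191)·16 = 192; PS = (191 − 167)·16 = 384; TS = 576.
Change in total welfare: 576 − 768 = −192.

TS falls by 192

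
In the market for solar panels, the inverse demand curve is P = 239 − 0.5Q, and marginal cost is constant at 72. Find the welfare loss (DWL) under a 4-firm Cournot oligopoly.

Perfect competition: P = MC = 72, so 239 − 0.5Q = 72 and Q = 334.
Cournot with 4 identical firms: the symmetric best-response condition is 239 − 2.5q = 72. Each firm produces q = 66.8, total output Q = 267.2, price P = 105.4.
DWL is the triangle between Q = 267.2 and Q = 334: ½·(334 − 267.2)·(105.4 − 72) = 1115.56.

DWL = 1115.56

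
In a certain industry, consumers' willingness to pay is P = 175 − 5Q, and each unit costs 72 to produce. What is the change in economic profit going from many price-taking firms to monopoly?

π rises by 530.45

Competitive firms price at marginal cost: P = 72, giving Q = 20.6.
Profit = (72 − 72)·20.6 = 0.
The monopolist equates marginal revenue to marginal cost: 175 − 10Q = 72, so Q = 10.3. From demand, P = 123.5.
Profit = (123.5 − 72)·10.3 = 530.45.
Change in economic profit: 530.45 − 0 = 530.45.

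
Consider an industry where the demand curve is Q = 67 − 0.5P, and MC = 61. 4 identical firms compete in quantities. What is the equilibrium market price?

Inverting demand: P = 134 − 2Q.
In a 4-firm Cournot equilibrium, symmetry and the first-order condition give q = (134 − 61)/(10) = 7.3. So Q = 29.2 and P = 75.6.

P = 75.6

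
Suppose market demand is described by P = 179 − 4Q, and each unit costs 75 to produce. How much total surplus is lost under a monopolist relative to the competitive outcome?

DWL = 338

Competitive firms price at marginal cost: P = 75, giving Q = 26.
Monopoly sets MR = MC: 179 − 8Q = 75 ⇒ Q = 13, P = 179 − 4·13 = 127.
DWL is the triangle between Q = 13 and Q = 26: ½·(26 − 13)·(127 − 75) = 338.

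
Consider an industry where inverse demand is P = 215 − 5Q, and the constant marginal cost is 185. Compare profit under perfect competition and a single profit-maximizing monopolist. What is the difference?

Perfect competition: P = MC = 185, so 215 − 5Q = 185 and Q = 6.
Profit = (185 − 185)·6 = 0.
Monopoly sets MR = MC: 215 − 10Q = 185 ⇒ Q = 3, P = 215 − 5·3 = 200.
Profit = (200 − 185)·3 = 45.
Change in profit: 45 − 0 = 45.

π rises by 45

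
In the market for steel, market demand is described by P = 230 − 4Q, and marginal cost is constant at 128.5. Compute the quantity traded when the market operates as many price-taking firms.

Under competition P = MC = 128.5, so Q = (230 − 128.5)/4 = 25.375.

Q = 25.375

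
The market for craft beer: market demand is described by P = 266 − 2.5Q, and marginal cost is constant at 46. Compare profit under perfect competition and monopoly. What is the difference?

π rises by 4840

Perfect competition: P = MC = 46, so 266 − 2.5Q = 46 and Q = 88.
Profit = (46 − 46)·88 = 0.
Monopoly sets MR = MC: 266 − 5Q = 46 ⇒ Q = 44, P = 266 − 2.5·44 = 156.
Profit = (156 − 46)·44 = 4840.
Change in profit: 4840 − 0 = 4840.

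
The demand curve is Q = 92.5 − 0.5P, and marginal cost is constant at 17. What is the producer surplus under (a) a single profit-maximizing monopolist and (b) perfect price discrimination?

Inverting demand: P = 185 − 2Q.
A monopolist chooses Q where MR = MC. MR = 185 − 4Q; setting this equal to 17 gives Q = 42 and P = 101.
PS = (101 − 17)·42 = 3528.
Under first-degree price discrimination the firm charges each unit its demand price and produces up to where P = MC, i.e. Q = 84. Consumer surplus is zero; producer surplus equals total surplus.
PS = ½·(185 − 17)·84 = 7056.

Monopoly: PS = 3528; Perfect PD: PS = 7056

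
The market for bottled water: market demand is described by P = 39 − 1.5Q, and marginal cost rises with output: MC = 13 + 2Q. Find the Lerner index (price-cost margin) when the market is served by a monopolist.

The monopolist equates marginal revenue to marginal cost: 39 − 3Q = 13 + 2Q, so Q = 5.2. From demand, P = 31.2.
Lerner index = (P − MC)/P = (31.2 − 23.4)/31.2 = 0.25.

Lerner index = 0.25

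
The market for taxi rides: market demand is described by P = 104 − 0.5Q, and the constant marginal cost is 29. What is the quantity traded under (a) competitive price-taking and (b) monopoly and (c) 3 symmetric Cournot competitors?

Competition: Q = 150; Monopoly: Q = 75; Cournot: Q = 112.5

Competitive firms price at marginal cost: P = 29, giving Q = 150.
A monopolist chooses Q where MR = MC. MR = 104 − Q; setting this equal to 29 gives Q = 75 and P = 66.5.
In a 3-firm Cournot equilibrium, symmetry and the first-order condition give q = (104 − 29)/(2) = 37.5. So Q = 112.5 and P = 47.75.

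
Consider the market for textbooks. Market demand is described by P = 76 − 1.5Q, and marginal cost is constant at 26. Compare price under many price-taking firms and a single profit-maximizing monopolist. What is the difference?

Under competition P = MC = 26, so Q = (76 − 26)/1.5 = 100/3.
A monopolist chooses Q where MR = MC. MR = 76 − 3Q; setting this equal to 26 gives Q = 50/3 and P = 51.
Change in price: 51 − 26 = 25.

Price rises by 25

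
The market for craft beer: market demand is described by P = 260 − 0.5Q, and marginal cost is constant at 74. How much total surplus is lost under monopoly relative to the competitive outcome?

Perfect competition: P = MC = 74, so 260 − 0.5Q = 74 and Q = 372.
A monopolist chooses Q where MR = MC. MR = 260 − Q; setting this equal to 74 gives Q = 186 and P = 167.
DWL is the triangle between Q = 186 and Q = 372: ½·(372 − 186)·(167 − 74) = 8649.

DWL = 8649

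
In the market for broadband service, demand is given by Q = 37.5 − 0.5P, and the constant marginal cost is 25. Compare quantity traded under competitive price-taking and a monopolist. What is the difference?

Q falls by 12.5

Inverting demand: P = 75 − 2Q.
Under competition P = MC = 25, so Q = (75 − 25)/2 = 25.
A monopolist chooses Q where MR = MC. MR = 75 − 4Q; setting this equal to 25 gives Q = 12.5 and P = 50.
Change in quantity traded: 12.5 − 25 = −12.5.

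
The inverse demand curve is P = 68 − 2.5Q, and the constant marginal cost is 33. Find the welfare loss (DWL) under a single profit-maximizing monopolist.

Competitive firms price at marginal cost: P = 33, giving Q = 14.
A monopolist chooses Q where MR = MC. MR = 68 − 5Q; setting this equal to 33 gives Q = 7 and P = 50.5.
DWL is the triangle between Q = 7 and Q = 14: ½·(14 − 7)·(50.5 − 33) = 61.25.

DWL = 61.25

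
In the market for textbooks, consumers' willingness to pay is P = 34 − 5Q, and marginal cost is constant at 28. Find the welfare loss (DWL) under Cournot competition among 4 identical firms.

DWL = 0.144

Under competition P = MC = 28, so Q = (34 − 28)/5 = 1.2.
Cournot with 4 identical firms: the symmetric best-response condition is 34 − 25q = 28. Each firm produces q = 0.24, total output Q = 0.96, price P = 29.2.
DWL is the triangle between Q = 0.96 and Q = 1.2: ½·(1.2 − 0.96)·(29.2 − 28) = 0.144.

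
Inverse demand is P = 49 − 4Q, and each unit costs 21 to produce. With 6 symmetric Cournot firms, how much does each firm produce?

With 6 symmetric Cournot firms, each firm's FOC gives 49 − 28q = 21, so q = 1, Q = 6·1 = 6, and P = 25.

q_i = 1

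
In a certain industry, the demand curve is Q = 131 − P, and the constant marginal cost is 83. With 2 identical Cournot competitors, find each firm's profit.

Inverting demand: P = 131 − Q.
With 2 symmetric Cournot firms, each firm's FOC gives 131 − 3q = 83, so q = 16, Q = 2·16 = 32, and P = 99.
Each firm's profit = (99 − 83)·16 = 256.

π_i = 256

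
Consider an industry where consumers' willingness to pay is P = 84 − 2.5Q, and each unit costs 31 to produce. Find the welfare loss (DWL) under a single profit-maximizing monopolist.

Competitive firms price at marginal cost: P = 31, giving Q = 21.2.
A monopolist chooses Q where MR = MC. MR = 84 − 5Q; setting this equal to 31 gives Q = 10.6 and P = 57.5.
DWL is the triangle between Q = 10.6 and Q = 21.2: ½·(21.2 − 10.6)·(57.5 − 31) = 140.45.

DWL = 140.45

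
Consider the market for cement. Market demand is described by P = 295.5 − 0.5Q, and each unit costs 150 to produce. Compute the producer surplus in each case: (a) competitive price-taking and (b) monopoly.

Competition: PS = 0; Monopoly: PS = 10585.125

Under competition P = MC = 150, so Q = (295.5 − 150)/0.5 = 291.
PS = (150 − 150)·291 = 0.
The monopolist equates marginal revenue to marginal cost: 295.5 − Q = 150, so Q = 145.5. From demand, P = 222.75.
PS = (222.75 − 150)·145.5 = 10585.125.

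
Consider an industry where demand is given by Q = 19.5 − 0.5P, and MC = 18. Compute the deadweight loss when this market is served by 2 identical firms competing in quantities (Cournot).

Inverting demand: P = 39 − 2Q.
Competitive firms price at marginal cost: P = 18, giving Q = 10.5.
With 2 symmetric Cournot firms, each firm's FOC gives 39 − 6q = 18, so q = 3.5, Q = 2·3.5 = 7, and P = 25.
DWL is the triangle between Q = 7 and Q = 10.5: ½·(10.5 − 7)·(25 − 18) = 12.25.

DWL = 12.25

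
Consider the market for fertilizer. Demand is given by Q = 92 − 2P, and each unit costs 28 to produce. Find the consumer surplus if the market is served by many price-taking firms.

CS = 324

Inverting demand: P = 46 − 0.5Q.
Competitive firms price at marginal cost: P = 28, giving Q = 36.
CS = ½·(46 − 28)·36 = 324.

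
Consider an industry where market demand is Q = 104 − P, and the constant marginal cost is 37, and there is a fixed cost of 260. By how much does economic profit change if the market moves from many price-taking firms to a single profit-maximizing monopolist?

π rises by 1122.25

Inverting demand: P = 104 − Q.
Perfect competition: P = MC = 37, so 104 − Q = 37 and Q = 67.
Profit = (37 − 37)·67 − 260 = −260.
Monopoly sets MR = MC: 104 − 2Q = 37 ⇒ Q = 33.5, P = 104 − 33.5 = 70.5.
Profit = (70.5 − 37)·33.5 − 260 = 862.25.
Change in economic profit: 862.25 − −260 = 1122.25.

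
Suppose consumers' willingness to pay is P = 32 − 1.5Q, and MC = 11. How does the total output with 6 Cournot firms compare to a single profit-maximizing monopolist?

Cournot: Q = 12; Monopoly: Q = 7

With 6 symmetric Cournot firms, each firm's FOC gives 32 − 10.5q = 11, so q = 2, Q = 6·2 = 12, and P = 14.
A monopolist chooses Q where MR = MC. MR = 32 − 3Q; setting this equal to 11 gives Q = 7 and P = 21.5.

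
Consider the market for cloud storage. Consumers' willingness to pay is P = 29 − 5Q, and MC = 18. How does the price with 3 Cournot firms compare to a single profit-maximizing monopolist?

Cournot: P = 20.75; Monopoly: P = 23.5

With 3 symmetric Cournot firms, each firm's FOC gives 29 − 20q = 18, so q = 0.55, Q = 3·0.55 = 1.65, and P = 20.75.
A monopolist chooses Q where MR = MC. MR = 29 − 10Q; setting this equal to 18 gives Q = 1.1 and P = 23.5.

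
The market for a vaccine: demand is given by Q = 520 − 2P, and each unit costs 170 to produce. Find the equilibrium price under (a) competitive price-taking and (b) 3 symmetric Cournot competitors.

Competition: P = 170; Cournot: P = 192.5

Inverting demand: P = 260 − 0.5Q.
Perfect competition: P = MC = 170, so 260 − 0.5Q = 170 and Q = 180.
With 3 symmetric Cournot firms, each firm's FOC gives 260 − 2q = 170, so q = 45, Q = 3·45 = 135, and P = 192.5.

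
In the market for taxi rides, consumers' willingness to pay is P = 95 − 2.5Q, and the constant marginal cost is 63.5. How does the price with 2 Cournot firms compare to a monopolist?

Cournot: P = 74; Monopoly: P = 79.25

In a 2-firm Cournot equilibrium, symmetry and the first-order condition give q = (95 − 63.5)/(7.5) = 4.2. So Q = 8.4 and P = 74.
The monopolist equates marginal revenue to marginal cost: 95 − 5Q = 63.5, so Q = 6.3. From demand, P = 79.25.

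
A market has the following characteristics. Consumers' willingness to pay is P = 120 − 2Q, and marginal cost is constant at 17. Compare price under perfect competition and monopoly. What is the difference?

P rises by 51.5

Under competition P = MC = 17, so Q = (120 − 17)/2 = 51.5.
Monopoly sets MR = MC: 120 − 4Q = 17 ⇒ Q = 25.75, P = 120 − 2·25.75 = 68.5.
Change in price: 68.5 − 17 = 51.5.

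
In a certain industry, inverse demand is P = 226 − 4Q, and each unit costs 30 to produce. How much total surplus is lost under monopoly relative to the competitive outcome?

Competitive firms price at marginal cost: P = 30, giving Q = 49.
The monopolist equates marginal revenue to marginal cost: 226 − 8Q = 30, so Q = 24.5. From demand, P = 128.
DWL is the triangle between Q = 24.5 and Q = 49: ½·(49 − 24.5)·(128 − 30) = 1200.5.

DWL = 1200.5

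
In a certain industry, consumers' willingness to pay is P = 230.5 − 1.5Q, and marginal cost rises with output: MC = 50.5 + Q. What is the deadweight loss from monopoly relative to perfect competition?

DWL = 911.25

Under competition P = MC: 230.5 − 1.5Q = 50.5 + Q ⇒ Q = 72, P = 122.5.
The monopolist equates marginal revenue to marginal cost: 230.5 − 3Q = 50.5 + Q, so Q = 45. From demand, P = 163.
CS = ½·(230.5 − 122.5)·72 = 3888; PS = (122.5·72 − 50.5·72 − ½·1·72²) = 2592; TS = 6480.
CS = ½·(230.5 − 163)·45 = 1518.75; PS = (163·45 − 50.5·45 − ½·1·45²) = 4050; TS = 5568.75.
DWL = 6480 − 5568.75 = 911.25.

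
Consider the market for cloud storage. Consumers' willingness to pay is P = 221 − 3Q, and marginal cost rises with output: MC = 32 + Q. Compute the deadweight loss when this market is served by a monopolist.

DWL = 820.125

Under competition P = MC: 221 − 3Q = 32 + Q ⇒ Q = 47.25, P = 79.25.
A monopolist chooses Q where MR = MC. MR = 221 − 6Q; setting this equal to 32 + Q gives Q = 27 and P = 140.
CS = ½·(221 − 79.25)·47.25 = 107163/32; PS = (79.25·47.25 − 32·47.25 − ½·1·47.25²) = 35721/32; TS = 4465.125.
CS = ½·(221 − 140)·27 = 1093.5; PS = (140·27 − 32·27 − ½·1·27²) = 2551.5; TS = 3645.
DWL = 4465.125 − 3645 = 820.125.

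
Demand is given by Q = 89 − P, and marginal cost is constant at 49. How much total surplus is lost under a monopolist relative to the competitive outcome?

DWL = 200

Inverting demand: P = 89 − Q.
Competitive firms price at marginal cost: P = 49, giving Q = 40.
Monopoly sets MR = MC: 89 − 2Q = 49 ⇒ Q = 20, P = 89 − 20 = 69.
DWL is the triangle between Q = 20 and Q = 40: ½·(40 − 20)·(69 − 49) = 200.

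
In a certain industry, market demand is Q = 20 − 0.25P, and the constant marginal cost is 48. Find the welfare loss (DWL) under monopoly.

Inverting demand: P = 80 − 4Q.
Perfect competition: P = MC = 48, so 80 − 4Q = 48 and Q = 8.
The monopolist equates marginal revenue to marginal cost: 80 − 8Q = 48, so Q = 4. From demand, P = 64.
DWL is the triangle between Q = 4 and Q = 8: ½·(8 − 4)·(64 − 48) = 32.

DWL = 32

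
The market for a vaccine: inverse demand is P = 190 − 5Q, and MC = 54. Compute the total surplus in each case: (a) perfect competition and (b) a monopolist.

Perfect competition: P = MC = 54, so 190 − 5Q = 54 and Q = 27.2.
CS = ½·(190 − 54)·27.2 = 1849.6; PS = (54 − 54)·27.2 = 0; TS = 1849.6.
A monopolist chooses Q where MR = MC. MR = 190 − 10Q; setting this equal to 54 gives Q = 13.6 and P = 122.
CS = ½·(190 − 122)·13.6 = 462.4; PS = (122 − 54)·13.6 = 924.8; TS = 1387.2.

Competition: TS = 1849.6; Monopoly: TS = 1387.2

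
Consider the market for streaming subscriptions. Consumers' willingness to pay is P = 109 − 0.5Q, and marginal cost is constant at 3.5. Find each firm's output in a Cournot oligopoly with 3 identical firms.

q_i = 52.75

In a 3-firm Cournot equilibrium, symmetry and the first-order condition give q = (109 − 3.5)/(2) = 52.75. So Q = 158.25 and P = 29.875.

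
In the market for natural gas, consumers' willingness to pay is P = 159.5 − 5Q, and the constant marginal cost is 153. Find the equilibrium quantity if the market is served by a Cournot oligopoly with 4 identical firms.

Q = 1.04

With 4 symmetric Cournot firms, each firm's FOC gives 159.5 − 25q = 153, so q = 0.26, Q = 4·0.26 = 1.04, and P = 154.3.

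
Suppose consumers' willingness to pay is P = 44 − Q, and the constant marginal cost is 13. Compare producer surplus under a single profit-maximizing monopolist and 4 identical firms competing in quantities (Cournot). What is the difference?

A monopolist chooses Q where MR = MC. MR = 44 − 2Q; setting this equal to 13 gives Q = 15.5 and P = 28.5.
PS = (28.5 − 13)·15.5 = 240.25.
With 4 symmetric Cournot firms, each firm's FOC gives 44 − 5q = 13, so q = 6.2, Q = 4·6.2 = 24.8, and P = 19.2.
PS = (19.2 − 13)·24.8 = 153.76.
Change in producer surplus: 153.76 − 240.25 = −86.49.

Producer surplus falls by 86.49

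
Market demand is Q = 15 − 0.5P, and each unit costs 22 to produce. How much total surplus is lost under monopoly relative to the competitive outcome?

DWL = 4

Inverting demand: P = 30 − 2Q.
Competitive firms price at marginal cost: P = 22, giving Q = 4.
Monopoly sets MR = MC: 30 − 4Q = 22 ⇒ Q = 2, P = 30 − 2·2 = 26.
DWL is the triangle between Q = 2 and Q = 4: ½·(4 − 2)·(26 − 22) = 4.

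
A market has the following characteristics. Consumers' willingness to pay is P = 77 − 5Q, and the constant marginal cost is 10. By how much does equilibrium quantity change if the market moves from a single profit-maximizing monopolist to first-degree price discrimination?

Equilibrium quantity rises by 6.7

A monopolist chooses Q where MR = MC. MR = 77 − 10Q; setting this equal to 10 gives Q = 6.7 and P = 43.5.
Under first-degree price discrimination the firm charges each unit its demand price and produces up to where P = MC, i.e. Q = 13.4. Consumer surplus is zero; producer surplus equals total surplus.
Change in equilibrium quantity: 13.4 − 6.7 = 6.7.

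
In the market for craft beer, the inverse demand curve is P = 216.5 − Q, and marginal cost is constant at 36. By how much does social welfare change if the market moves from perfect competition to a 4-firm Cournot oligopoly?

Under competition P = MC = 36, so Q = (216.5 − 36)/1 = 180.5.
CS = ½·(216.5 − 36)·180.5 = 16290.125; PS = (36 − 36)·180.5 = 0; TS = 16290.125.
Cournot with 4 identical firms: the symmetric best-response condition is 216.5 − 5q = 36. Each firm produces q = 36.1, total output Q = 144.4, price P = 72.1.
CS = ½·(216.5 − 72.1)·144.4 = 10425.68; PS = (72.1 − 36)·144.4 = 5212.84; TS = 15638.52.
Change in social welfare: 15638.52 − 16290.125 = −651.605.

Social welfare falls by 651.605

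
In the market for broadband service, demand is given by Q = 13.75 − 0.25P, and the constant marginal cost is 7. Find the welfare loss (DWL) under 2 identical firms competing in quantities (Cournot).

Inverting demand: P = 55 − 4Q.
Perfect competition: P = MC = 7, so 55 − 4Q = 7 and Q = 12.
In a 2-firm Cournot equilibrium, symmetry and the first-order condition give q = (55 − 7)/(12) = 4. So Q = 8 and P = 23.
DWL is the triangle between Q = 8 and Q = 12: ½·(12 − 8)·(23 − 7) = 32.

DWL = 32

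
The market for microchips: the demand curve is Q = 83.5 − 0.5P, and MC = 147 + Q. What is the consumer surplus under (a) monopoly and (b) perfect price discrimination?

Inverting demand: P = 167 − 2Q.
The monopolist equates marginal revenue to marginal cost: 167 − 4Q = 147 + Q, so Q = 4. From demand, P = 159.
CS = ½·(167 − 159)·4 = 16.
With perfect price discrimination, output is the efficient level Q = 20/3 (where demand meets MC), but every buyer pays their willingness to pay: CS = 0 and PS = total surplus.
CS = 0.

Monopoly: CS = 16; Perfect PD: CS = 0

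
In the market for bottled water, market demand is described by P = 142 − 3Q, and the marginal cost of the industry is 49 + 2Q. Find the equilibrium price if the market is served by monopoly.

The monopolist equates marginal revenue to marginal cost: 142 − 6Q = 49 + 2Q, so Q = 11.625. From demand, P = 107.125.

P = 107.125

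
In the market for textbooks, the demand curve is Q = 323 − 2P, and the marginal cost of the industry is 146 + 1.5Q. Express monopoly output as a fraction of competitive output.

Inverting demand: P = 161.5 − 0.5Q.
The monopolist equates marginal revenue to marginal cost: 161.5 − Q = 146 + 1.5Q, so Q = 6.2. From demand, P = 158.4.
Under competition P = MC: 161.5 − 0.5Q = 146 + 1.5Q ⇒ Q = 7.75, P = 157.625.
Ratio Q_m/Q_c = 6.2/7.75 = 0.8.

Q_m/Q_c = 0.8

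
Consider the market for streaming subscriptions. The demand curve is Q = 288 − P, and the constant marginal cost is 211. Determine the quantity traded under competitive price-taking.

Inverting demand: P = 288 − Q.
Competitive firms price at marginal cost: P = 211, giving Q = 77.

Q = 77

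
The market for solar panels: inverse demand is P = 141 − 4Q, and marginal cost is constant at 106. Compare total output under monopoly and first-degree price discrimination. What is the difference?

The monopolist equates marginal revenue to marginal cost: 141 − 8Q = 106, so Q = 4.375. From demand, P = 123.5.
Under first-degree price discrimination the firm charges each unit its demand price and produces up to where P = MC, i.e. Q = 8.75. Consumer surplus is zero; producer surplus equals total surplus.
Change in total output: 8.75 − 4.375 = 4.375.

Total output rises by 4.375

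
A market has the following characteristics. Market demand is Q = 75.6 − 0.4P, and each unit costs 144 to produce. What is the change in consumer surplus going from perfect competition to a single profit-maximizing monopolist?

CS falls by 303.75

Inverting demand: P = 189 − 2.5Q.
Perfect competition: P = MC = 144, so 189 − 2.5Q = 144 and Q = 18.
CS = ½·(189 − 144)·18 = 405.
Monopoly sets MR = MC: 189 − 5Q = 144 ⇒ Q = 9, P = 189 − 2.5·9 = 166.5.
CS = ½·(189 − 166.5)·9 = 101.25.
Change in consumer surplus: 101.25 − 405 = −303.75.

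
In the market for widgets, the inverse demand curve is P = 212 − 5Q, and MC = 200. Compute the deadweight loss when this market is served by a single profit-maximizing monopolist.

DWL = 3.6

Perfect competition: P = MC = 200, so 212 − 5Q = 200 and Q = 2.4.
The monopolist equates marginal revenue to marginal cost: 212 − 10Q = 200, so Q = 1.2. From demand, P = 206.
DWL is the triangle between Q = 1.2 and Q = 2.4: ½·(2.4 − 1.2)·(206 − 200) = 3.6.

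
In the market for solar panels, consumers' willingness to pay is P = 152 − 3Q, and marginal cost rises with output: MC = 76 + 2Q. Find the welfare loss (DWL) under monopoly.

DWL = 81.225

Competitive equilibrium sets price equal to marginal cost: 152 − 3Q = 76 + 2Q, so Q = 15.2 and P = 106.4.
Monopoly sets MR = MC: 152 − 6Q = 76 + 2Q ⇒ Q = 9.5, P = 152 − 3·9.5 = 123.5.
CS = ½·(152 − 106.4)·15.2 = 346.56; PS = (106.4·15.2 − 76·15.2 − ½·2·15.2²) = 231.04; TS = 577.6.
CS = ½·(152 − 123.5)·9.5 = 135.375; PS = (123.5·9.5 − 76·9.5 − ½·2·9.5²) = 361; TS = 496.375.
DWL = 577.6 − 496.375 = 81.225.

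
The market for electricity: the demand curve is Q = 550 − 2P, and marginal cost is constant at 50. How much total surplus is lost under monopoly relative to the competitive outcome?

DWL = 12656.25

Inverting demand: P = 275 − 0.5Q.
Under competition P = MC = 50, so Q = (275 − 50)/0.5 = 450.
A monopolist chooses Q where MR = MC. MR = 275 − Q; setting this equal to 50 gives Q = 225 and P = 162.5.
DWL is the triangle between Q = 225 and Q = 450: ½·(450 − 225)·(162.5 − 50) = 12656.25.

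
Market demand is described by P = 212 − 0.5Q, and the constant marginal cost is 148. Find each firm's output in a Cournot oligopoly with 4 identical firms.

In a 4-firm Cournot equilibrium, symmetry and the first-order condition give q = (212 − 148)/(2.5) = 25.6. So Q = 102.4 and P = 160.8.

q_i = 25.6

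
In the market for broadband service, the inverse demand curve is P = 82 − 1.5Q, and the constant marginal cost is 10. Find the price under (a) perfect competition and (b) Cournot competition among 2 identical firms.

Competitive firms price at marginal cost: P = 10, giving Q = 48.
With 2 symmetric Cournot firms, each firm's FOC gives 82 − 4.5q = 10, so q = 16, Q = 2·16 = 32, and P = 34.

Competition: P = 10; Cournot: P = 34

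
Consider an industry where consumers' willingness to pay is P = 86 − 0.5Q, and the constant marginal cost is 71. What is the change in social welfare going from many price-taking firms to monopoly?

Competitive firms price at marginal cost: P = 71, giving Q = 30.
CS = ½·(86 − 71)·30 = 225; PS = (71 − 71)·30 = 0; TS = 225.
Monopoly sets MR = MC: 86 − Q = 71 ⇒ Q = 15, P = 86 − 0.5·15 = 78.5.
CS = ½·(86 − 78.5)·15 = 56.25; PS = (78.5 − 71)·15 = 112.5; TS = 168.75.
Change in social welfare: 168.75 − 225 = −56.25.

TS falls by 56.25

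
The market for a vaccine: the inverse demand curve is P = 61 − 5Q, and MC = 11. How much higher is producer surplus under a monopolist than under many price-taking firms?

Perfect competition: P = MC = 11, so 61 − 5Q = 11 and Q = 10.
PS = (11 − 11)·10 = 0.
The monopolist equates marginal revenue to marginal cost: 61 − 10Q = 11, so Q = 5. From demand, P = 36.
PS = (36 − 11)·5 = 125.
Change in producer surplus: 125 − 0 = 125.

PS rises by 125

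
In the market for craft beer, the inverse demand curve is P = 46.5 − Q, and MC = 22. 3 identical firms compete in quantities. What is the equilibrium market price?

In a 3-firm Cournot equilibrium, symmetry and the first-order condition give q = (46.5 − 22)/(4) = 6.125. So Q = 18.375 and P = 28.125.

P = 28.125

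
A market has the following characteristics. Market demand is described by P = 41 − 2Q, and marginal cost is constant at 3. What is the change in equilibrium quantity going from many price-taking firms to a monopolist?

Equilibrium quantity falls by 9.5

Under competition P = MC = 3, so Q = (41 − 3)/2 = 19.
A monopolist chooses Q where MR = MC. MR = 41 − 4Q; setting this equal to 3 gives Q = 9.5 and P = 22.
Change in equilibrium quantity: 9.5 − 19 = −9.5.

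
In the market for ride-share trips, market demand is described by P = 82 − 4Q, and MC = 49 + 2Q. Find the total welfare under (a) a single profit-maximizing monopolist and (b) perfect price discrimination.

Monopoly sets MR = MC: 82 − 8Q = 49 + 2Q ⇒ Q = 3.3, P = 82 − 4·3.3 = 68.8.
CS = ½·(82 − 68.8)·3.3 = 21.78; PS = (68.8·3.3 − 49·3.3 − ½·2·3.3²) = 54.45; TS = 76.23.
Under first-degree price discrimination the firm charges each unit its demand price and produces up to where P = MC, i.e. Q = 5.5. Consumer surplus is zero; producer surplus equals total surplus.
TS = 90.75 (equal to competitive TS).

Monopoly: TS = 76.23; Perfect PD: TS = 90.75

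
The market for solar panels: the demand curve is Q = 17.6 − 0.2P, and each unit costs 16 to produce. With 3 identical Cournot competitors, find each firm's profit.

π_i = 64.8

Inverting demand: P = 88 − 5Q.
Cournot with 3 identical firms: the symmetric best-response condition is 88 − 20q = 16. Each firm produces q = 3.6, total output Q = 10.8, price P = 34.
Each firm's profit = (34 − 16)·3.6 = 64.8.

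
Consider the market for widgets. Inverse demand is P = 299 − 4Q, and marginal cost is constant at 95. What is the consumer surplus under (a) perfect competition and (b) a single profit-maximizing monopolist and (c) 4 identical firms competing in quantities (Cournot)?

Competition: CS = 5202; Monopoly: CS = 1300.5; Cournot: CS = 3329.28

Under competition P = MC = 95, so Q = (299 − 95)/4 = 51.
CS = ½·(299 − 95)·51 = 5202.
A monopolist chooses Q where MR = MC. MR = 299 − 8Q; setting this equal to 95 gives Q = 25.5 and P = 197.
CS = ½·(299 − 197)·25.5 = 1300.5.
Cournot with 4 identical firms: the symmetric best-response condition is 299 − 20q = 95. Each firm produces q = 10.2, total output Q = 40.8, price P = 135.8.
CS = ½·(299 − 135.8)·40.8 = 3329.28.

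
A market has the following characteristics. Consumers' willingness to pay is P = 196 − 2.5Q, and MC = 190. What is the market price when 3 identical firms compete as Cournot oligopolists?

Cournot with 3 identical firms: the symmetric best-response condition is 196 − 10q = 190. Each firm produces q = 0.6, total output Q = 1.8, price P = 191.5.

P = 191.5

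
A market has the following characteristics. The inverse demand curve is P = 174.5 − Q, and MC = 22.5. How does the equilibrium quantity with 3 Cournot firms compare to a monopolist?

Cournot: Q = 114; Monopoly: Q = 76

In a 3-firm Cournot equilibrium, symmetry and the first-order condition give q = (174.5 − 22.5)/(4) = 38. So Q = 114 and P = 60.5.
Monopoly sets MR = MC: 174.5 − 2Q = 22.5 ⇒ Q = 76, P = 174.5 − 76 = 98.5.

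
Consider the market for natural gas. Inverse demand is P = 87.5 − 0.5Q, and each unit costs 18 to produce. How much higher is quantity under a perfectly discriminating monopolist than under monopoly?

A monopolist chooses Q where MR = MC. MR = 87.5 − Q; setting this equal to 18 gives Q = 69.5 and P = 52.75.
A perfectly discriminating monopolist sells every unit with P(Q) ≥ MC(Q), so output equals the competitive quantity Q = 139. Each buyer pays their reservation price, so CS = 0 and the firm captures all surplus.
Change in quantity: 139 − 69.5 = 69.5.

Q rises by 69.5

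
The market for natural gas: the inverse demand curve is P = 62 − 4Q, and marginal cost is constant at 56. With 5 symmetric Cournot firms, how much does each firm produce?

In a 5-firm Cournot equilibrium, symmetry and the first-order condition give q = (62 − 56)/(24) = 0.25. So Q = 1.25 and P = 57.

q_i = 0.25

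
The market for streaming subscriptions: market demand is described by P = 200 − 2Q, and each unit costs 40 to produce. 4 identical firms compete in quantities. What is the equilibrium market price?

Cournot with 4 identical firms: the symmetric best-response condition is 200 − 10q = 40. Each firm produces q = 16, total output Q = 64, price P = 72.

P = 72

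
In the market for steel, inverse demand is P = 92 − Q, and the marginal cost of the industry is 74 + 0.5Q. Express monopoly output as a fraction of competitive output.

A monopolist chooses Q where MR = MC. MR = 92 − 2Q; setting this equal to 74 + 0.5Q gives Q = 7.2 and P = 84.8.
Under competition P = MC: 92 − Q = 74 + 0.5Q ⇒ Q = 12, P = 80.
Ratio Q_m/Q_c = 7.2/12 = 0.6.

Q_m/Q_c = 0.6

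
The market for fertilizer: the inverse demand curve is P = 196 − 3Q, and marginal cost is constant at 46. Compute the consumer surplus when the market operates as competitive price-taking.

Competitive firms price at marginal cost: P = 46, giving Q = 50.
CS = ½·(196 − 46)·50 = 3750.

CS = 3750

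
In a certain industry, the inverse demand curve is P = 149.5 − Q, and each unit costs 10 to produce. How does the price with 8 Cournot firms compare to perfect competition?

Cournot: P = 25.5; Competition: P = 10

With 8 symmetric Cournot firms, each firm's FOC gives 149.5 − 9q = 10, so q = 15.5, Q = 8·15.5 = 124, and P = 25.5.
Competitive firms price at marginal cost: P = 10, giving Q = 139.5.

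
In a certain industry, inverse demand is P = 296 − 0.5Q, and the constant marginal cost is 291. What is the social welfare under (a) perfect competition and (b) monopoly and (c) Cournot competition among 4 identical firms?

Competitive firms price at marginal cost: P = 291, giving Q = 10.
CS = ½·(296 − 291)·10 = 25; PS = (291 − 291)·10 = 0; TS = 25.
The monopolist equates marginal revenue to marginal cost: 296 − Q = 291, so Q = 5. From demand, P = 293.5.
CS = ½·(296 − 293.5)·5 = 6.25; PS = (293.5 − 291)·5 = 12.5; TS = 18.75.
With 4 symmetric Cournot firms, each firm's FOC gives 296 − 2.5q = 291, so q = 2, Q = 4·2 = 8, and P = 292.
CS = ½·(296 − 292)·8 = 16; PS = (292 − 291)·8 = 8; TS = 24.

Competition: TS = 25; Monopoly: TS = 18.75; Cournot: TS = 24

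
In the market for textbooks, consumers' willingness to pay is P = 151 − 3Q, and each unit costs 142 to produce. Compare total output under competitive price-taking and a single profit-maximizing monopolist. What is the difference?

Competitive firms price at marginal cost: P = 142, giving Q = 3.
The monopolist equates marginal revenue to marginal cost: 151 − 6Q = 142, so Q = 1.5. From demand, P = 146.5.
Change in total output: 1.5 − 3 = −1.5.

Q falls by 1.5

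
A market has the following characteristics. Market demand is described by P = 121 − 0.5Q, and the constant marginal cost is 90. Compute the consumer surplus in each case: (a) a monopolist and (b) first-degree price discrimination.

Monopoly sets MR = MC: 121 − Q = 90 ⇒ Q = 31, P = 121 − 0.5·31 = 105.5.
CS = ½·(121 − 105.5)·31 = 240.25.
Under first-degree price discrimination the firm charges each unit its demand price and produces up to where P = MC, i.e. Q = 62. Consumer surplus is zero; producer surplus equals total surplus.
CS = 0.

Monopoly: CS = 240.25; Perfect PD: CS = 0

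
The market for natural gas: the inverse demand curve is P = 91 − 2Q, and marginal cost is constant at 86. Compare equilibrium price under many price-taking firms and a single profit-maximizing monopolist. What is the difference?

Equilibrium price rises by 2.5

Under competition P = MC = 86, so Q = (91 − 86)/2 = 2.5.
Monopoly sets MR = MC: 91 − 4Q = 86 ⇒ Q = 1.25, P = 91 − 2·1.25 = 88.5.
Change in equilibrium price: 88.5 − 86 = 2.5.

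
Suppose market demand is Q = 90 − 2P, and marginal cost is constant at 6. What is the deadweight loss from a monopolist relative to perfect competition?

DWL = 380.25

Inverting demand: P = 45 − 0.5Q.
Perfect competition: P = MC = 6, so 45 − 0.5Q = 6 and Q = 78.
Monopoly sets MR = MC: 45 − Q = 6 ⇒ Q = 39, P = 45 − 0.5·39 = 25.5.
DWL is the triangle between Q = 39 and Q = 78: ½·(78 − 39)·(25.5 − 6) = 380.25.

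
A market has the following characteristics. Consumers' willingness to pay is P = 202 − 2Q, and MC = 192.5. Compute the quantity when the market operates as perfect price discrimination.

Q = 4.75

A perfectly discriminating monopolist sells every unit with P(Q) ≥ MC(Q), so output equals the competitive quantity Q = 4.75. Each buyer pays their reservation price, so CS = 0 and the firm captures all surplus.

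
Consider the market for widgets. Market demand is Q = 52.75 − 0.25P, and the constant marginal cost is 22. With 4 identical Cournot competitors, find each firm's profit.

Inverting demand: P = 211 − 4Q.
Cournot with 4 identical firms: the symmetric best-response condition is 211 − 20q = 22. Each firm produces q = 9.45, total output Q = 37.8, price P = 59.8.
Each firm's profit = (59.8 − 22)·9.45 = 357.21.

π_i = 357.21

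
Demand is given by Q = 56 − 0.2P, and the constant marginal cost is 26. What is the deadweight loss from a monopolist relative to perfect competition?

DWL = 1612.9

Inverting demand: P = 280 − 5Q.
Perfect competition: P = MC = 26, so 280 − 5Q = 26 and Q = 50.8.
A monopolist chooses Q where MR = MC. MR = 280 − 10Q; setting this equal to 26 gives Q = 25.4 and P = 153.
DWL is the triangle between Q = 25.4 and Q = 50.8: ½·(50.8 − 25.4)·(153 − 26) = 1612.9.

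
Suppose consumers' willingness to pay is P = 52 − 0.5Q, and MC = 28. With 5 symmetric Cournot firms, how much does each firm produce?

q_i = 8

With 5 symmetric Cournot firms, each firm's FOC gives 52 − 3q = 28, so q = 8, Q = 5·8 = 40, and P = 32.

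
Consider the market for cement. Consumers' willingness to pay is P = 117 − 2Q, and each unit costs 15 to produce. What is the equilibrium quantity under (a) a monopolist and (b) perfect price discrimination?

Monopoly: Q = 25.5; Perfect PD: Q = 51

The monopolist equates marginal revenue to marginal cost: 117 − 4Q = 15, so Q = 25.5. From demand, P = 66.
A perfectly discriminating monopolist sells every unit with P(Q) ≥ MC(Q), so output equals the competitive quantity Q = 51. Each buyer pays their reservation price, so CS = 0 and the firm captures all surplus.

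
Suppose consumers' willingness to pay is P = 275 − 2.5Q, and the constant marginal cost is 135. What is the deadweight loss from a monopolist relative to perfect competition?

Perfect competition: P = MC = 135, so 275 − 2.5Q = 135 and Q = 56.
Monopoly sets MR = MC: 275 − 5Q = 135 ⇒ Q = 28, P = 275 − 2.5·28 = 205.
DWL is the triangle between Q = 28 and Q = 56: ½·(56 − 28)·(205 − 135) = 980.

DWL = 980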